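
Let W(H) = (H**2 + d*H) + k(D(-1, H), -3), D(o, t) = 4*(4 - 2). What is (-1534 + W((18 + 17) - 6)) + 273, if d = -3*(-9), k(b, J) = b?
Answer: 371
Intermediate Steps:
D(o, t) = 8 (D(o, t) = 4*2 = 8)
d = 27
W(H) = 8 + H**2 + 27*H (W(H) = (H**2 + 27*H) + 8 = 8 + H**2 + 27*H)
(-1534 + W((18 + 17) - 6)) + 273 = (-1534 + (8 + ((18 + 17) - 6)**2 + 27*((18 + 17) - 6))) + 273 = (-1534 + (8 + (35 - 6)**2 + 27*(35 - 6))) + 273 = (-1534 + (8 + 29**2 + 27*29)) + 273 = (-1534 + (8 + 841 + 783)) + 273 = (-1534 + 1632) + 273 = 98 + 273 = 371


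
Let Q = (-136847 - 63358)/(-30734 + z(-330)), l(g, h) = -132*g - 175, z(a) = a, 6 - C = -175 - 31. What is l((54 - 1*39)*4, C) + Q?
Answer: -251262875/31064 ≈ -8088.6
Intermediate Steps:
C = 212 (C = 6 - (-175 - 31) = 6 - 1*(-206) = 6 + 206 = 212)
l(g, h) = -175 - 132*g
Q = 200205/31064 (Q = (-136847 - 63358)/(-30734 - 330) = -200205/(-31064) = -200205*(-1/31064) = 200205/31064 ≈ 6.4449)
l((54 - 1*39)*4, C) + Q = (-175 - 132*(54 - 1*39)*4) + 200205/31064 = (-175 - 132*(54 - 39)*4) + 200205/31064 = (-175 - 1980*4) + 200205/31064 = (-175 - 132*60) + 200205/31064 = (-175 - 7920) + 200205/31064 = -8095 + 200205/31064 = -251262875/31064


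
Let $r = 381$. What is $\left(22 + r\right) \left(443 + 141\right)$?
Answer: $235352$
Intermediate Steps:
$\left(22 + r\right) \left(443 + 141\right) = \left(22 + 381\right) \left(443 + 141\right) = 403 \cdot 584 = 235352$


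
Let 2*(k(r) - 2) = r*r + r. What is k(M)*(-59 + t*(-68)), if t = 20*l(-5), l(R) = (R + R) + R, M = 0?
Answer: 40682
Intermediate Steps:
l(R) = 3*R (l(R) = 2*R + R = 3*R)
t = -300 (t = 20*(3*(-5)) = 20*(-15) = -300)
k(r) = 2 + r/2 + r²/2 (k(r) = 2 + (r*r + r)/2 = 2 + (r² + r)/2 = 2 + (r + r²)/2 = 2 + (r/2 + r²/2) = 2 + r/2 + r²/2)
k(M)*(-59 + t*(-68)) = (2 + (½)*0 + (½)*0²)*(-59 - 300*(-68)) = (2 + 0 + (½)*0)*(-59 + 20400) = (2 + 0 + 0)*20341 = 2*20341 = 40682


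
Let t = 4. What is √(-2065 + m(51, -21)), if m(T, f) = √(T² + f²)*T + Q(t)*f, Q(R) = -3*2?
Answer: √(-1939 + 1989*√2) ≈ 29.561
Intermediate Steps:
Q(R) = -6
m(T, f) = -6*f + T*√(T² + f²) (m(T, f) = √(T² + f²)*T - 6*f = T*√(T² + f²) - 6*f = -6*f + T*√(T² + f²))
√(-2065 + m(51, -21)) = √(-2065 + (-6*(-21) + 51*√(51² + (-21)²))) = √(-2065 + (126 + 51*√(2601 + 441))) = √(-2065 + (126 + 51*√3042)) = √(-2065 + (126 + 51*(39*√2))) = √(-2065 + (126 + 1989*√2)) = √(-1939 + 1989*√2)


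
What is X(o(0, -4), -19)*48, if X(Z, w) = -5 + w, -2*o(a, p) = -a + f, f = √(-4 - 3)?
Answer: -1152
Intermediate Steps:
f = I*√7 (f = √(-7) = I*√7 ≈ 2.6458*I)
o(a, p) = a/2 - I*√7/2 (o(a, p) = -(-a + I*√7)/2 = a/2 - I*√7/2)
X(o(0, -4), -19)*48 = (-5 - 19)*48 = -24*48 = -1152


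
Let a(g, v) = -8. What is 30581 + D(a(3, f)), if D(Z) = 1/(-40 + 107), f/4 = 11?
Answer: 2048928/67 ≈ 30581.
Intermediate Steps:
f = 44 (f = 4*11 = 44)
D(Z) = 1/67
30581 + D(a(3, f)) = 30581 + 1/67 = 2048928/67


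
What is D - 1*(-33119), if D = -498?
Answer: 32621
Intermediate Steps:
D - 1*(-33119) = -498 - 1*(-33119) = -498 + 33119 = 32621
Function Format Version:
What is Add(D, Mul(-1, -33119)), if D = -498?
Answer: 32621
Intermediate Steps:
Add(D, Mul(-1, -33119)) = Add(-498, Mul(-1, -33119)) = Add(-498, 33119) = 32621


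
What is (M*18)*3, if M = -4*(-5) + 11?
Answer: 1674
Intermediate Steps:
M = 31 (M = 20 + 11 = 31)
(M*18)*3 = (31*18)*3 = 558*3 = 1674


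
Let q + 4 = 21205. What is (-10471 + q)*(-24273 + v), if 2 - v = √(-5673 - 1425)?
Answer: -260427830 - 139490*I*√42 ≈ -2.6043e+8 - 9.04e+5*I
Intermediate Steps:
q = 21201 (q = -4 + 21205 = 21201)
v = 2 - 13*I*√42 (v = 2 - √(-5673 - 1425) = 2 - √(-7098) = 2 - 13*I*√42 ≈ 2.0 - 84.25*I)
(-10471 + q)*(-24273 + v) = (-10471 + 21201)*(-24273 + (2 - 13*I*√42)) = 10730*(-24271 - 13*I*√42) = -260427830 - 139490*I*√42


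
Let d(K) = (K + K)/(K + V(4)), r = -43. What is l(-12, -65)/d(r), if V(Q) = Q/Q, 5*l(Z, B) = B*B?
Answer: 17745/43 ≈ 412.67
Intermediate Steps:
l(Z, B) = B**2/5 (l(Z, B) = (B*B)/5 = B**2/5)
V(Q) = 1
d(K) = 2*K/(1 + K) (d(K) = (K + K)/(K + 1) = (2*K)/(1 + K) = 2*K/(1 + K))
l(-12, -65)/d(r) = ((1/5)*(-65)**2)/((2*(-43)/(1 - 43))) = ((1/5)*4225)/((2*(-43)/(-42))) = 845/((2*(-43)*(-1/42))) = 845/(43/21) = 845*(21/43) = 17745/43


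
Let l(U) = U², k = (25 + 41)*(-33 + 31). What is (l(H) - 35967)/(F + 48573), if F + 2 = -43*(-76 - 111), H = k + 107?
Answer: -17671/28306 ≈ -0.62428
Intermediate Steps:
k = -132 (k = 66*(-2) = -132)
H = -25 (H = -132 + 107 = -25)
F = 8039 (F = -2 - 43*(-76 - 111) = -2 - 43*(-187) = -2 + 8041 = 8039)
(l(H) - 35967)/(F + 48573) = ((-25)² - 35967)/(8039 + 48573) = (625 - 35967)/56612 = -35342*1/56612 = -17671/28306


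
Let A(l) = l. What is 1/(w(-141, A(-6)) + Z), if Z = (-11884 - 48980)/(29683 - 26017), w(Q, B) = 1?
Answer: -611/9533 ≈ -0.064093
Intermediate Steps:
Z = -10144/611 (Z = -60864/3666 = -60864*1/3666 = -10144/611 ≈ -16.602)
1/(w(-141, A(-6)) + Z) = 1/(1 - 10144/611) = 1/(-9533/611) = -611/9533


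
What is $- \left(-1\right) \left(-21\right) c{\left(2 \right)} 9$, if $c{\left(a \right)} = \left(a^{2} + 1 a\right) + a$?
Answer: $-1512$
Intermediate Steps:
$c{\left(a \right)} = a^{2} + 2 a$ ($c{\left(a \right)} = \left(a^{2} + a\right) + a = \left(a + a^{2}\right) + a = a^{2} + 2 a$)
$- \left(-1\right) \left(-21\right) c{\left(2 \right)} 9 = - \left(-1\right) \left(-21\right) 2 \left(2 + 2\right) 9 = - 21 \cdot 2 \cdot 4 \cdot 9 = - 21 \cdot 8 \cdot 9 = - 168 \cdot 9 = \left(-1\right) 1512 = -1512$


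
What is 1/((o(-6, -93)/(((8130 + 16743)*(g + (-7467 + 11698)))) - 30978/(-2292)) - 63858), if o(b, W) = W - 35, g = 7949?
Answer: -28932024870/1847150207395229 ≈ -1.5663e-5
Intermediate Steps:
o(b, W) = -35 + W
1/((o(-6, -93)/(((8130 + 16743)*(g + (-7467 + 11698)))) - 30978/(-2292)) - 63858) = 1/(((-35 - 93)/(((8130 + 16743)*(7949 + (-7467 + 11698)))) - 30978/(-2292)) - 63858) = 1/((-128*1/(24873*(7949 + 4231)) - 30978*(-1/2292)) - 63858) = 1/((-128/(24873*12180) + 5163/382) - 63858) = 1/((-128/302953140 + 5163/382) - 63858) = 1/((-128*1/302953140 + 5163/382) - 63858) = 1/((-32/75738285 + 5163/382) - 63858) = 1/(391036753231/28932024870 - 63858) = 1/(-1847150207395229/28932024870) = -28932024870/1847150207395229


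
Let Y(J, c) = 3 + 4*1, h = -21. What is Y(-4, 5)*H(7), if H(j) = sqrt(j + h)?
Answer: 7*I*sqrt(14) ≈ 26.192*I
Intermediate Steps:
Y(J, c) = 7 (Y(J, c) = 3 + 4 = 7)
H(j) = sqrt(-21 + j) (H(j) = sqrt(j - 21) = sqrt(-21 + j))
Y(-4, 5)*H(7) = 7*sqrt(-21 + 7) = 7*sqrt(-14) = 7*(I*sqrt(14)) = 7*I*sqrt(14)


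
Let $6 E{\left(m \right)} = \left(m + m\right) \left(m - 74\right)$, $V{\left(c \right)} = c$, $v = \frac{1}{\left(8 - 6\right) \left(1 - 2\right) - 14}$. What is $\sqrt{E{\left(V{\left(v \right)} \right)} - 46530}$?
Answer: $\frac{i \sqrt{11911285}}{16} \approx 215.7 i$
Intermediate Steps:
$v = - \frac{1}{16}$ ($v = \frac{1}{2 \left(-1\right) - 14} = \frac{1}{-2 - 14} = \frac{1}{-16} = - \frac{1}{16} \approx -0.0625$)
$E{\left(m \right)} = \frac{m \left(-74 + m\right)}{3}$ ($E{\left(m \right)} = \frac{\left(m + m\right) \left(m - 74\right)}{6} = \frac{2 m \left(-74 + m\right)}{6} = \frac{m \left(-74 + m\right)}{3}$)
$\sqrt{E{\left(V{\left(v \right)} \right)} - 46530} = \sqrt{\frac{1}{3} \left(- \frac{1}{16}\right) \left(-74 - \frac{1}{16}\right) - 46530} = \sqrt{\frac{1}{3} \left(- \frac{1}{16}\right) \left(- \frac{1185}{16}\right) - 46530} = \sqrt{\frac{395}{256} - 46530} = \sqrt{- \frac{11911285}{256}} = \frac{i \sqrt{11911285}}{16}$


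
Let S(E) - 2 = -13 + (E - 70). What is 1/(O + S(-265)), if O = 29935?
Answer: 1/29589 ≈ 3.3796e-5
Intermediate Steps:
S(E) = -81 + E (S(E) = 2 + (-13 + (E - 70)) = 2 + (-13 + (-70 + E)) = 2 + (-83 + E) = -81 + E)
1/(O + S(-265)) = 1/(29935 + (-81 - 265)) = 1/(29935 - 346) = 1/29589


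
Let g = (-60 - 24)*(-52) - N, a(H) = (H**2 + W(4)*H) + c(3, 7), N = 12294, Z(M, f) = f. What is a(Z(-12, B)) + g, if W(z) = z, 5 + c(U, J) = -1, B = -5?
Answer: -7927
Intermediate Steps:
c(U, J) = -6 (c(U, J) = -5 - 1 = -6)
a(H) = -6 + H**2 + 4*H (a(H) = (H**2 + 4*H) - 6 = -6 + H**2 + 4*H)
g = -7926 (g = (-60 - 24)*(-52) - 1*12294 = -84*(-52) - 12294 = 4368 - 12294 = -7926)
a(Z(-12, B)) + g = (-6 + (-5)**2 + 4*(-5)) - 7926 = (-6 + 25 - 20) - 7926 = -1 - 7926 = -7927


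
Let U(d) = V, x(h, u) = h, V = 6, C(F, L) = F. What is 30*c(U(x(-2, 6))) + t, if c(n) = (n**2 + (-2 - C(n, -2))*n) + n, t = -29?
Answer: -209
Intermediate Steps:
U(d) = 6
c(n) = n + n**2 + n*(-2 - n) (c(n) = (n**2 + (-2 - n)*n) + n = (n**2 + n*(-2 - n)) + n = n + n**2 + n*(-2 - n))
30*c(U(x(-2, 6))) + t = 30*(-1*6) - 29 = 30*(-6) - 29 = -180 - 29 = -209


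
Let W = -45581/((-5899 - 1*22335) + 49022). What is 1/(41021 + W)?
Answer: 20788/852698967 ≈ 2.4379e-5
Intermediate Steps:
W = -45581/20788 (W = -45581/((-5899 - 22335) + 49022) = -45581/(-28234 + 49022) = -45581/20788 ≈ -2.1927)
1/(41021 + W) = 1/(41021 - 45581/20788) = 1/(852698967/20788) = 20788/852698967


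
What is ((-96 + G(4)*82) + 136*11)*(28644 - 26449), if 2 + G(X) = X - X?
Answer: 2713020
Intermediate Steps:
G(X) = -2 (G(X) = -2 + (X - X) = -2 + 0 = -2)
((-96 + G(4)*82) + 136*11)*(28644 - 26449) = ((-96 - 2*82) + 136*11)*(28644 - 26449) = ((-96 - 164) + 1496)*2195 = (-260 + 1496)*2195 = 1236*2195 = 2713020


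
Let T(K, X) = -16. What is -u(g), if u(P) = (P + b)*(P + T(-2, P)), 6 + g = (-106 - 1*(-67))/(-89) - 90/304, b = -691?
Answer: -2787525410449/183006784 ≈ -15232.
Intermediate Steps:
g = -79245/13528 (g = -6 + ((-106 - 1*(-67))/(-89) - 90/304) = -6 + ((-106 + 67)*(-1/89) - 90*1/304) = -6 + (-39*(-1/89) - 45/152) = -6 + (39/89 - 45/152) = -6 + 1923/13528 = -79245/13528 ≈ -5.8578)
u(P) = (-691 + P)*(-16 + P) (u(P) = (P - 691)*(P - 16) = (-691 + P)*(-16 + P))
-u(g) = -(11056 + (-79245/13528)**2 - 707*(-79245/13528)) = -(11056 + 6279770025/183006784 + 56026215/13528) = -1*2787525410449/183006784 = -2787525410449/183006784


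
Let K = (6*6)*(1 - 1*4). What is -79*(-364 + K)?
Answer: 37288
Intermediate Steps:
K = -108 (K = 36*(1 - 4) = 36*(-3) = -108)
-79*(-364 + K) = -79*(-364 - 108) = -79*(-472) = 37288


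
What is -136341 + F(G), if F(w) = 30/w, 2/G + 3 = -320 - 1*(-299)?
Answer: -136701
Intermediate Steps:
G = -1/12 (G = 2/(-3 + (-320 - 1*(-299))) = 2/(-3 + (-320 + 299)) = 2/(-3 - 21) = 2/(-24) = 2*(-1/24) = -1/12 ≈ -0.083333)
-136341 + F(G) = -136341 + 30/(-1/12) = -136341 + 30*(-12) = -136341 - 360 = -136701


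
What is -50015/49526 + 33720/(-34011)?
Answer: -1123692295/561476262 ≈ -2.0013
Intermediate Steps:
-50015/49526 + 33720/(-34011) = -50015*1/49526 + 33720*(-1/34011) = -50015/49526 - 11240/11337 = -1123692295/561476262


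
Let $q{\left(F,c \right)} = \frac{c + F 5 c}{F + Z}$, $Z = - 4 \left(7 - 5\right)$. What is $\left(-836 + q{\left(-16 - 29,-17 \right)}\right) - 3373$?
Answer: $- \frac{226885}{53} \approx -4280.9$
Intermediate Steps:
$Z = -8$ ($Z = \left(-4\right) 2 = -8$)
$q{\left(F,c \right)} = \frac{c + 5 F c}{-8 + F}$ ($q{\left(F,c \right)} = \frac{c + F 5 c}{F - 8} = \frac{c + 5 F c}{-8 + F}$)
$\left(-836 + q{\left(-16 - 29,-17 \right)}\right) - 3373 = \left(-836 - \frac{17 \left(1 + 5 \left(-16 - 29\right)\right)}{-8 - 45}\right) - 3373 = \left(-836 - \frac{17 \left(1 + 5 \left(-45\right)\right)}{-8 - 45}\right) - 3373 = \left(-836 - \frac{17 \left(1 - 225\right)}{-53}\right) - 3373 = \left(-836 - \left(- \frac{17}{53}\right) \left(-224\right)\right) - 3373 = \left(-836 - \frac{3808}{53}\right) - 3373 = - \frac{48116}{53} - 3373 = - \frac{226885}{53}$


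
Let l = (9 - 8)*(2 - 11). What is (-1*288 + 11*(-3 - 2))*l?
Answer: 3087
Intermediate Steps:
l = -9 (l = 1*(-9) = -9)
(-1*288 + 11*(-3 - 2))*l = (-1*288 + 11*(-3 - 2))*(-9) = (-288 + 11*(-5))*(-9) = (-288 - 55)*(-9) = -343*(-9) = 3087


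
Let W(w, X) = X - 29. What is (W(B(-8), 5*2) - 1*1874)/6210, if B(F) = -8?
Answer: -631/2070 ≈ -0.30483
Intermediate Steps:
W(w, X) = -29 + X
(W(B(-8), 5*2) - 1*1874)/6210 = ((-29 + 5*2) - 1*1874)/6210 = ((-29 + 10) - 1874)*(1/6210) = (-19 - 1874)*(1/6210) = -1893*1/6210 = -631/2070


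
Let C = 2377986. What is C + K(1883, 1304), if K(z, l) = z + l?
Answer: 2381173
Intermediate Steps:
K(z, l) = l + z
C + K(1883, 1304) = 2377986 + (1304 + 1883) = 2377986 + 3187 = 2381173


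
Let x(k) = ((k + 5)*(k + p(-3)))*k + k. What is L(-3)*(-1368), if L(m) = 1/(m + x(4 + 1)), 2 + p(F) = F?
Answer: -684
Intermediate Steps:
p(F) = -2 + F
x(k) = k + k*(-5 + k)*(5 + k) (x(k) = ((k + 5)*(k + (-2 - 3)))*k + k = ((5 + k)*(k - 5))*k + k = ((5 + k)*(-5 + k))*k + k = ((-5 + k)*(5 + k))*k + k = k*(-5 + k)*(5 + k) + k = k + k*(-5 + k)*(5 + k))
L(m) = 1/(5 + m) (L(m) = 1/(m + (4 + 1)*(-24 + (4 + 1)²)) = 1/(m + 5*(-24 + 5²)) = 1/(m + 5*(-24 + 25)) = 1/(m + 5*1) = 1/(m + 5) = 1/(5 + m))
L(-3)*(-1368) = -1368/(5 - 3) = -1368/2 = (½)*(-1368) = -684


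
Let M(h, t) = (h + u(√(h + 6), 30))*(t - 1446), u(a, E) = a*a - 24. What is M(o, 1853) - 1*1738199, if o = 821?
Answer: -1077231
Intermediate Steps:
u(a, E) = -24 + a² (u(a, E) = a² - 24 = -24 + a²)
M(h, t) = (-1446 + t)*(-18 + 2*h) (M(h, t) = (h + (-24 + (√(h + 6))²))*(t - 1446) = (h + (-24 + (√(6 + h))²))*(-1446 + t) = (h + (-24 + (6 + h)))*(-1446 + t) = (h + (-18 + h))*(-1446 + t) = (-18 + 2*h)*(-1446 + t) = (-1446 + t)*(-18 + 2*h))
M(o, 1853) - 1*1738199 = (26028 - 2892*821 + 821*1853 + 1853*(-18 + 821)) - 1*1738199 = (26028 - 2374332 + 1521313 + 1853*803) - 1738199 = (26028 - 2374332 + 1521313 + 1487959) - 1738199 = 660968 - 1738199 = -1077231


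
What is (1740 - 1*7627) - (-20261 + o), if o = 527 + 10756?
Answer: 3091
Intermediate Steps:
o = 11283
(1740 - 1*7627) - (-20261 + o) = (1740 - 1*7627) - (-20261 + 11283) = (1740 - 7627) - 1*(-8978) = -5887 + 8978 = 3091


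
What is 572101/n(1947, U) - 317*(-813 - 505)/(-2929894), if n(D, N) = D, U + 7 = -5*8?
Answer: 76153719046/259295619 ≈ 293.69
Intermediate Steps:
U = -47 (U = -7 - 5*8 = -7 - 40 = -47)
572101/n(1947, U) - 317*(-813 - 505)/(-2929894) = 572101/1947 - 317*(-813 - 505)/(-2929894) = 572101*(1/1947) - 317*(-1318)*(-1/2929894) = 572101/1947 + 417806*(-1/2929894) = 572101/1947 - 208903/1464947 = 76153719046/259295619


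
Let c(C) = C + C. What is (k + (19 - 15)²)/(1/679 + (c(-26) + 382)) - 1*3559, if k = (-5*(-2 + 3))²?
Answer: -797440850/224071 ≈ -3558.9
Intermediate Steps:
c(C) = 2*C
k = 25 (k = (-5*1)² = (-5)² = 25)
(k + (19 - 15)²)/(1/679 + (c(-26) + 382)) - 1*3559 = (25 + (19 - 15)²)/(1/679 + (2*(-26) + 382)) - 1*3559 = (25 + 4²)/(1/679 + (-52 + 382)) - 3559 = (25 + 16)/(1/679 + 330) - 3559 = 41/(224071/679) - 3559 = 41*(679/224071) - 3559 = 27839/224071 - 3559 = -797440850/224071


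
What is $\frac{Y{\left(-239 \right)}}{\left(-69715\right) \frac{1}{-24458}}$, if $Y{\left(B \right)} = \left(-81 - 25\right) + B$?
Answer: $- \frac{1687602}{13943} \approx -121.04$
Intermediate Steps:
$Y{\left(B \right)} = -106 + B$
$\frac{Y{\left(-239 \right)}}{\left(-69715\right) \frac{1}{-24458}} = \frac{-106 - 239}{\left(-69715\right) \frac{1}{-24458}} = - \frac{345}{\left(-69715\right) \left(- \frac{1}{24458}\right)} = - \frac{345}{\frac{69715}{24458}} = \left(-345\right) \frac{24458}{69715} = - \frac{1687602}{13943}$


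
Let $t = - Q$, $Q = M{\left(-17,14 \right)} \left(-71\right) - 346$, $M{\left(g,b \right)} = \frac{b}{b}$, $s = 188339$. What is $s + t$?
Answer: $188756$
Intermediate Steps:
$M{\left(g,b \right)} = 1$
$Q = -417$ ($Q = 1 \left(-71\right) - 346 = -71 - 346 = -417$)
$t = 417$ ($t = \left(-1\right) \left(-417\right) = 417$)
$s + t = 188339 + 417 = 188756$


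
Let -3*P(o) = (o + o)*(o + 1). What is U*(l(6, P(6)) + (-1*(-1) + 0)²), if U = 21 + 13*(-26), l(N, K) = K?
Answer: 8559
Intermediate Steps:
P(o) = -2*o*(1 + o)/3 (P(o) = -(o + o)*(o + 1)/3 = -2*o*(1 + o)/3)
U = -317 (U = 21 - 338 = -317)
U*(l(6, P(6)) + (-1*(-1) + 0)²) = -317*(-⅔*6*(1 + 6) + (-1*(-1) + 0)²) = -317*(-⅔*6*7 + (1 + 0)²) = -317*(-28 + 1²) = -317*(-28 + 1) = -317*(-27) = 8559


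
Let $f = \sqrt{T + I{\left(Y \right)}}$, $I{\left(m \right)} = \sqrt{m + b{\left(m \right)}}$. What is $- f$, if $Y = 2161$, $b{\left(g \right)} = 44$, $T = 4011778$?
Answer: $- \sqrt{4011778 + 21 \sqrt{5}} \approx -2003.0$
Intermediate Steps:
$I{\left(m \right)} = \sqrt{44 + m}$ ($I{\left(m \right)} = \sqrt{m + 44} = \sqrt{44 + m}$)
$f = \sqrt{4011778 + 21 \sqrt{5}}$ ($f = \sqrt{4011778 + \sqrt{44 + 2161}} = \sqrt{4011778 + \sqrt{2205}} = \sqrt{4011778 + 21 \sqrt{5}} \approx 2003.0$)
$- f = - \sqrt{4011778 + 21 \sqrt{5}}$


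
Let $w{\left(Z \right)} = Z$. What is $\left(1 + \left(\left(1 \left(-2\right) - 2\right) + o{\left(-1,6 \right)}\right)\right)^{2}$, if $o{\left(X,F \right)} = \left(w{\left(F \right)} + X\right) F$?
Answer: $729$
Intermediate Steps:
$o{\left(X,F \right)} = F \left(F + X\right)$ ($o{\left(X,F \right)} = \left(F + X\right) F = F \left(F + X\right)$)
$\left(1 + \left(\left(1 \left(-2\right) - 2\right) + o{\left(-1,6 \right)}\right)\right)^{2} = \left(1 + \left(\left(1 \left(-2\right) - 2\right) + 6 \left(6 - 1\right)\right)\right)^{2} = \left(1 + \left(\left(-2 - 2\right) + 6 \cdot 5\right)\right)^{2} = \left(1 + \left(-4 + 30\right)\right)^{2} = \left(1 + 26\right)^{2} = 27^{2} = 729$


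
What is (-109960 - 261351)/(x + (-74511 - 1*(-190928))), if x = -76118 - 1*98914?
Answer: 371311/58615 ≈ 6.3347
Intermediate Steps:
x = -175032 (x = -76118 - 98914 = -175032)
(-109960 - 261351)/(x + (-74511 - 1*(-190928))) = (-109960 - 261351)/(-175032 + (-74511 - 1*(-190928))) = -371311/(-175032 + (-74511 + 190928)) = -371311/(-175032 + 116417) = -371311/(-58615) = -371311*(-1/58615) = 371311/58615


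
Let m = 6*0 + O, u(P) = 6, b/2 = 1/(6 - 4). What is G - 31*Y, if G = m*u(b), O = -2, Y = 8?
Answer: -260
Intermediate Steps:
b = 1 (b = 2/(6 - 4) = 2/2 = 2*(1/2) = 1)
m = -2 (m = 6*0 - 2 = 0 - 2 = -2)
G = -12 (G = -2*6 = -12)
G - 31*Y = -12 - 31*8 = -12 - 248 = -260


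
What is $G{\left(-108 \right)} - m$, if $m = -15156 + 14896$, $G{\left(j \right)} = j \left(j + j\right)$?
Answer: $23588$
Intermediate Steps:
$G{\left(j \right)} = 2 j^{2}$ ($G{\left(j \right)} = j 2 j = 2 j^{2}$)
$m = -260$
$G{\left(-108 \right)} - m = 2 \left(-108\right)^{2} - -260 = 2 \cdot 11664 + 260 = 23328 + 260 = 23588$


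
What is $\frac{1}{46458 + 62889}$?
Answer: $\frac{1}{109347} \approx 9.1452 \cdot 10^{-6}$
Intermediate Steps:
$\frac{1}{46458 + 62889} = \frac{1}{109347}$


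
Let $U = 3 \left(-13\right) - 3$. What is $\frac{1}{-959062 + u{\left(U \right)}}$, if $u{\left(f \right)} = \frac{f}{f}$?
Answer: $- \frac{1}{959061} \approx -1.0427 \cdot 10^{-6}$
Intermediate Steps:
$U = -42$ ($U = -39 - 3 = -42$)
$u{\left(f \right)} = 1$
$\frac{1}{-959062 + u{\left(U \right)}} = \frac{1}{-959062 + 1} = \frac{1}{-959061} = - \frac{1}{959061}$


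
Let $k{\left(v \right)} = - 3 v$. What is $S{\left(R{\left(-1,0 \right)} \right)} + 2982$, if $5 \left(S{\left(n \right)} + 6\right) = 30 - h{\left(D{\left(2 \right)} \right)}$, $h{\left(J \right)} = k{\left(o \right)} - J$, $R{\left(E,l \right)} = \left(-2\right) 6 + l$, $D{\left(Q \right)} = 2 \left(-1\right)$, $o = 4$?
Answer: $2984$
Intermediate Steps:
$D{\left(Q \right)} = -2$
$R{\left(E,l \right)} = -12 + l$
$h{\left(J \right)} = -12 - J$ ($h{\left(J \right)} = \left(-3\right) 4 - J = -12 - J$)
$S{\left(n \right)} = 2$ ($S{\left(n \right)} = -6 + \frac{30 - \left(-12 - -2\right)}{5} = -6 + \frac{30 - \left(-12 + 2\right)}{5} = -6 + \frac{30 - -10}{5} = -6 + \frac{30 + 10}{5} = -6 + \frac{1}{5} \cdot 40 = -6 + 8 = 2$)
$S{\left(R{\left(-1,0 \right)} \right)} + 2982 = 2 + 2982 = 2984$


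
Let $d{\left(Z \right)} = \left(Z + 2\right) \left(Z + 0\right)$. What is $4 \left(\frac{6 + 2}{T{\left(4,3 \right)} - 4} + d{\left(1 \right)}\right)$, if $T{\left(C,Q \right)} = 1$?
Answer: $\frac{4}{3} \approx 1.3333$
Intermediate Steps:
$d{\left(Z \right)} = Z \left(2 + Z\right)$ ($d{\left(Z \right)} = \left(2 + Z\right) Z = Z \left(2 + Z\right)$)
$4 \left(\frac{6 + 2}{T{\left(4,3 \right)} - 4} + d{\left(1 \right)}\right) = 4 \left(\frac{6 + 2}{1 - 4} + 1 \left(2 + 1\right)\right) = 4 \left(\frac{8}{-3} + 1 \cdot 3\right) = 4 \left(8 \left(- \frac{1}{3}\right) + 3\right) = 4 \left(- \frac{8}{3} + 3\right) = 4 \cdot \frac{1}{3} = \frac{4}{3}$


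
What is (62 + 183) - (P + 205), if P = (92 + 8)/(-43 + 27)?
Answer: 185/4 ≈ 46.250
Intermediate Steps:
P = -25/4 (P = 100/(-16) = 100*(-1/16) = -25/4 ≈ -6.2500)
(62 + 183) - (P + 205) = (62 + 183) - (-25/4 + 205) = 245 - 1*795/4 = 245 - 795/4 = 185/4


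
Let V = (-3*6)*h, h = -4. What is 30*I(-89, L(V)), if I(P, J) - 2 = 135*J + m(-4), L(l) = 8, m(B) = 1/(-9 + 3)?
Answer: 32455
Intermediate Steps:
V = 72 (V = -3*6*(-4) = -18*(-4) = 72)
m(B) = -⅙ (m(B) = 1/(-6) = -⅙)
I(P, J) = 11/6 + 135*J (I(P, J) = 2 + (135*J - ⅙) = 2 + (-⅙ + 135*J) = 11/6 + 135*J)
30*I(-89, L(V)) = 30*(11/6 + 135*8) = 30*(11/6 + 1080) = 30*(6491/6) = 32455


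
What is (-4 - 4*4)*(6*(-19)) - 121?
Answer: 2159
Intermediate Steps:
(-4 - 4*4)*(6*(-19)) - 121 = (-4 - 16)*(-114) - 121 = -20*(-114) - 121 = 2280 - 121 = 2159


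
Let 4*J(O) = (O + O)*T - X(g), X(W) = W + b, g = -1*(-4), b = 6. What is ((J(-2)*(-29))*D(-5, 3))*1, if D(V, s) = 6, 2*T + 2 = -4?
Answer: -87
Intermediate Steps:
T = -3 (T = -1 + (1/2)*(-4) = -1 - 2 = -3)
g = 4
X(W) = 6 + W (X(W) = W + 6 = 6 + W)
J(O) = -5/2 - 3*O/2 (J(O) = ((O + O)*(-3) - (6 + 4))/4 = ((2*O)*(-3) - 1*10)/4 = (-6*O - 10)/4 = (-10 - 6*O)/4 = -5/2 - 3*O/2)
((J(-2)*(-29))*D(-5, 3))*1 = (((-5/2 - 3/2*(-2))*(-29))*6)*1 = (((-5/2 + 3)*(-29))*6)*1 = (((1/2)*(-29))*6)*1 = -29/2*6*1 = -87*1 = -87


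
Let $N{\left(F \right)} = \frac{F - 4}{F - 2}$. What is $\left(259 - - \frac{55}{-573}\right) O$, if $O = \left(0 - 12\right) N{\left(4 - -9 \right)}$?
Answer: $- \frac{5340672}{2101} \approx -2542.0$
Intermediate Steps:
$N{\left(F \right)} = \frac{-4 + F}{-2 + F}$
$O = - \frac{108}{11}$ ($O = \left(0 - 12\right) \frac{-4 + \left(4 - -9\right)}{-2 + \left(4 - -9\right)} = \left(0 - 12\right) \frac{-4 + \left(4 + 9\right)}{-2 + \left(4 + 9\right)} = \left(0 - 12\right) \frac{-4 + 13}{-2 + 13} = \left(0 - 12\right) \frac{1}{11} \cdot 9 = - 12 \cdot \frac{1}{11} \cdot 9 = \left(-12\right) \frac{9}{11} = - \frac{108}{11} \approx -9.8182$)
$\left(259 - - \frac{55}{-573}\right) O = \left(259 - - \frac{55}{-573}\right) \left(- \frac{108}{11}\right) = \left(259 - \left(-55\right) \left(- \frac{1}{573}\right)\right) \left(- \frac{108}{11}\right) = \left(259 - \frac{55}{573}\right) \left(- \frac{108}{11}\right) = \frac{148352}{573} \left(- \frac{108}{11}\right) = - \frac{5340672}{2101}$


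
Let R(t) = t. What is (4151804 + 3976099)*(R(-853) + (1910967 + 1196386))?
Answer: 25249330669500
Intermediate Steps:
(4151804 + 3976099)*(R(-853) + (1910967 + 1196386)) = (4151804 + 3976099)*(-853 + (1910967 + 1196386)) = 8127903*(-853 + 3107353) = 8127903*3106500 = 25249330669500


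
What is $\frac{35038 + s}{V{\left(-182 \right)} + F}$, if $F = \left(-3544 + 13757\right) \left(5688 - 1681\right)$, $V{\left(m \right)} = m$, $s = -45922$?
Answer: $- \frac{3628}{13641103} \approx -0.00026596$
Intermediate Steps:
$F = 40923491$ ($F = 10213 \cdot 4007 = 40923491$)
$\frac{35038 + s}{V{\left(-182 \right)} + F} = \frac{35038 - 45922}{-182 + 40923491} = - \frac{10884}{40923309} = \left(-10884\right) \frac{1}{40923309} = - \frac{3628}{13641103}$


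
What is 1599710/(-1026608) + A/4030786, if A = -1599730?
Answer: -2022596071975/1034509288472 ≈ -1.9551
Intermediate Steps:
1599710/(-1026608) + A/4030786 = 1599710/(-1026608) - 1599730/4030786 = 1599710*(-1/1026608) - 1599730*1/4030786 = -799855/513304 - 799865/2015393 = -2022596071975/1034509288472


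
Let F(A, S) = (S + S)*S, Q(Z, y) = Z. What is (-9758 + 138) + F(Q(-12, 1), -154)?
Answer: 37812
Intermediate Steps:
F(A, S) = 2*S**2 (F(A, S) = (2*S)*S = 2*S**2)
(-9758 + 138) + F(Q(-12, 1), -154) = (-9758 + 138) + 2*(-154)**2 = -9620 + 2*23716 = -9620 + 47432 = 37812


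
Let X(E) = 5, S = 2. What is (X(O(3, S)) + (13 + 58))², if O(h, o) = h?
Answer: 5776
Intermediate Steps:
(X(O(3, S)) + (13 + 58))² = (5 + (13 + 58))² = (5 + 71)² = 76² = 5776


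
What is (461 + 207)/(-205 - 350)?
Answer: -668/555 ≈ -1.2036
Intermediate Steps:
(461 + 207)/(-205 - 350) = 668/(-555) = 668*(-1/555) = -668/555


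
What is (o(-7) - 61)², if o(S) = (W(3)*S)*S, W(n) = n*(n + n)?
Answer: 674041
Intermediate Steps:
W(n) = 2*n² (W(n) = n*(2*n) = 2*n²)
o(S) = 18*S² (o(S) = ((2*3²)*S)*S = ((2*9)*S)*S = (18*S)*S = 18*S²)
(o(-7) - 61)² = (18*(-7)² - 61)² = (18*49 - 61)² = (882 - 61)² = 821² = 674041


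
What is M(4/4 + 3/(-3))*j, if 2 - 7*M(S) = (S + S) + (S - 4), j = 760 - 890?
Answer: -780/7 ≈ -111.43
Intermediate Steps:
j = -130
M(S) = 6/7 - 3*S/7 (M(S) = 2/7 - ((S + S) + (S - 4))/7 = 2/7 - (2*S + (-4 + S))/7 = 2/7 - (-4 + 3*S)/7 = 2/7 + (4/7 - 3*S/7) = 6/7 - 3*S/7)
M(4/4 + 3/(-3))*j = (6/7 - 3*(4/4 + 3/(-3))/7)*(-130) = (6/7 - 3*(4*(¼) + 3*(-⅓))/7)*(-130) = (6/7 - 3*(1 - 1)/7)*(-130) = (6/7 - 3/7*0)*(-130) = (6/7 + 0)*(-130) = (6/7)*(-130) = -780/7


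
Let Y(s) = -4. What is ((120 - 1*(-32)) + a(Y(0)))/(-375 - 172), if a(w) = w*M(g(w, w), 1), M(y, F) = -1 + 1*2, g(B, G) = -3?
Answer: -148/547 ≈ -0.27057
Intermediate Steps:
M(y, F) = 1 (M(y, F) = -1 + 2 = 1)
a(w) = w (a(w) = w*1 = w)
((120 - 1*(-32)) + a(Y(0)))/(-375 - 172) = ((120 - 1*(-32)) - 4)/(-375 - 172) = ((120 + 32) - 4)/(-547) = (152 - 4)*(-1/547) = 148*(-1/547) = -148/547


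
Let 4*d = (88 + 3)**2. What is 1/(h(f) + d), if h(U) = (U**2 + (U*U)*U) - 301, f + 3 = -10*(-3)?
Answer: 4/88725 ≈ 4.5083e-5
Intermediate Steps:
f = 27 (f = -3 - 10*(-3) = -3 + 30 = 27)
h(U) = -301 + U**2 + U**3 (h(U) = (U**2 + U**2*U) - 301 = (U**2 + U**3) - 301 = -301 + U**2 + U**3)
d = 8281/4 (d = (88 + 3)**2/4 = (1/4)*91**2 = (1/4)*8281 = 8281/4 ≈ 2070.3)
1/(h(f) + d) = 1/((-301 + 27**2 + 27**3) + 8281/4) = 1/((-301 + 729 + 19683) + 8281/4) = 1/(20111 + 8281/4) = 1/(88725/4) = 4/88725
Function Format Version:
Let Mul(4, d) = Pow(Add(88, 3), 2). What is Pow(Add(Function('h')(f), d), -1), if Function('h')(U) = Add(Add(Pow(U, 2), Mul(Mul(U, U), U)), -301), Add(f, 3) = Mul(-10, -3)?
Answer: Rational(4, 88725) ≈ 4.5083e-5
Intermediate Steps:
f = 27 (f = Add(-3, Mul(-10, -3)) = Add(-3, 30) = 27)
Function('h')(U) = Add(-301, Pow(U, 2), Pow(U, 3)) (Function('h')(U) = Add(Add(Pow(U, 2), Mul(Pow(U, 2), U)), -301) = Add(Add(Pow(U, 2), Pow(U, 3)), -301) = Add(-301, Pow(U, 2), Pow(U, 3)))
d = Rational(8281, 4) (d = Mul(Rational(1, 4), Pow(Add(88, 3), 2)) = Mul(Rational(1, 4), Pow(91, 2)) = Mul(Rational(1, 4), 8281) = Rational(8281, 4) ≈ 2070.3)
Pow(Add(Function('h')(f), d), -1) = Pow(Add(Add(-301, Pow(27, 2), Pow(27, 3)), Rational(8281, 4)), -1) = Pow(Add(Add(-301, 729, 19683), Rational(8281, 4)), -1) = Pow(Add(20111, Rational(8281, 4)), -1) = Pow(Rational(88725, 4), -1) = Rational(4, 88725)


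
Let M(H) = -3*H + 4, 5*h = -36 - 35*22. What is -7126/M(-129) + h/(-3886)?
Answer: -69071517/3798565 ≈ -18.184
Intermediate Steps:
h = -806/5 (h = (-36 - 35*22)/5 = (-36 - 770)/5 = (⅕)*(-806) = -806/5 ≈ -161.20)
M(H) = 4 - 3*H
-7126/M(-129) + h/(-3886) = -7126/(4 - 3*(-129)) - 806/5/(-3886) = -7126/(4 + 387) - 806/5*(-1/3886) = -7126/391 + 403/9715 = -69071517/3798565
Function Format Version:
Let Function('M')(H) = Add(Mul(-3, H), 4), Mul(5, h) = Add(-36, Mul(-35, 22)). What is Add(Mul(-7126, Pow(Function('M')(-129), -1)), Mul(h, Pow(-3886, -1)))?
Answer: Rational(-69071517, 3798565) ≈ -18.184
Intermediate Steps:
h = Rational(-806, 5) (h = Mul(Rational(1, 5), Add(-36, Mul(-35, 22))) = Mul(Rational(1, 5), Add(-36, -770)) = Mul(Rational(1, 5), -806) = Rational(-806, 5) ≈ -161.20)
Function('M')(H) = Add(4, Mul(-3, H))
Add(Mul(-7126, Pow(Function('M')(-129), -1)), Mul(h, Pow(-3886, -1))) = Add(Mul(-7126, Pow(Add(4, Mul(-3, -129)), -1)), Mul(Rational(-806, 5), Pow(-3886, -1))) = Add(Mul(-7126, Pow(Add(4, 387), -1)), Mul(Rational(-806, 5), Rational(-1, 3886))) = Add(Mul(-7126, Pow(391, -1)), Rational(403, 9715)) = Add(Mul(-7126, Rational(1, 391)), Rational(403, 9715)) = Add(Rational(-7126, 391), Rational(403, 9715)) = Rational(-69071517, 3798565)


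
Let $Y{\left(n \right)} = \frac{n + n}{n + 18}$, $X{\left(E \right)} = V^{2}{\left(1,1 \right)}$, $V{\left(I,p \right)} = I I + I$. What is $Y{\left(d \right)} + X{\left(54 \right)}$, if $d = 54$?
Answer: $\frac{11}{2} \approx 5.5$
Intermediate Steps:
$V{\left(I,p \right)} = I + I^{2}$ ($V{\left(I,p \right)} = I^{2} + I = I + I^{2}$)
$X{\left(E \right)} = 4$ ($X{\left(E \right)} = \left(1 \left(1 + 1\right)\right)^{2} = \left(1 \cdot 2\right)^{2} = 2^{2} = 4$)
$Y{\left(n \right)} = \frac{2 n}{18 + n}$
$Y{\left(d \right)} + X{\left(54 \right)} = 2 \cdot 54 \frac{1}{18 + 54} + 4 = 2 \cdot 54 \cdot \frac{1}{72} + 4 = \frac{3}{2} + 4 = \frac{11}{2}$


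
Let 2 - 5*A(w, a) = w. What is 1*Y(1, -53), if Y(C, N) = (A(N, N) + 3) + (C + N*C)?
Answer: -38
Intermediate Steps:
A(w, a) = ⅖ - w/5
Y(C, N) = 17/5 + C - N/5 + C*N (Y(C, N) = ((⅖ - N/5) + 3) + (C + N*C) = (17/5 - N/5) + (C + C*N) = 17/5 + C - N/5 + C*N)
1*Y(1, -53) = 1*(17/5 + 1 - ⅕*(-53) + 1*(-53)) = 1*(17/5 + 1 + 53/5 - 53) = 1*(-38) = -38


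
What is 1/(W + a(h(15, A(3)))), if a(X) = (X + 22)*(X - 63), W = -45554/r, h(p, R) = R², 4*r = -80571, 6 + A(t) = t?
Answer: -80571/134693638 ≈ -0.00059818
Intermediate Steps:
A(t) = -6 + t
r = -80571/4 (r = (¼)*(-80571) = -80571/4 ≈ -20143.)
W = 182216/80571 (W = -45554/(-80571/4) = -45554*(-4/80571) = 182216/80571 ≈ 2.2616)
a(X) = (-63 + X)*(22 + X) (a(X) = (22 + X)*(-63 + X) = (-63 + X)*(22 + X))
1/(W + a(h(15, A(3)))) = 1/(182216/80571 + (-1386 + ((-6 + 3)²)² - 41*(-6 + 3)²)) = 1/(182216/80571 + (-1386 + ((-3)²)² - 41*(-3)²)) = 1/(182216/80571 + (-1386 + 9² - 41*9)) = 1/(182216/80571 + (-1386 + 81 - 369)) = 1/(182216/80571 - 1674) = 1/(-134693638/80571) = -80571/134693638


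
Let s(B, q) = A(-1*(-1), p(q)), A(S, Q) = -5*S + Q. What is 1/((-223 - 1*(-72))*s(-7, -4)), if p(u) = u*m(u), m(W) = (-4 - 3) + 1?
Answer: -1/2869 ≈ -0.00034855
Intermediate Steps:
m(W) = -6 (m(W) = -7 + 1 = -6)
p(u) = -6*u (p(u) = u*(-6) = -6*u)
A(S, Q) = Q - 5*S
s(B, q) = -5 - 6*q (s(B, q) = -6*q - (-5)*(-1) = -6*q - 5*1 = -6*q - 5 = -5 - 6*q)
1/((-223 - 1*(-72))*s(-7, -4)) = 1/((-223 - 1*(-72))*(-5 - 6*(-4))) = 1/((-223 + 72)*(-5 + 24)) = 1/(-151*19) = 1/(-2869) = -1/2869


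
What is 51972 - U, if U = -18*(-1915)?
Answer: 17502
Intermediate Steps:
U = 34470
51972 - U = 51972 - 1*34470 = 51972 - 34470 = 17502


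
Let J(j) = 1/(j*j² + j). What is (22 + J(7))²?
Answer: 59305401/122500 ≈ 484.13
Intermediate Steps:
J(j) = 1/(j + j³) (J(j) = 1/(j³ + j) = 1/(j + j³))
(22 + J(7))² = (22 + 1/(7 + 7³))² = (22 + 1/(7 + 343))² = (22 + 1/350)² = (7701/350)² = 59305401/122500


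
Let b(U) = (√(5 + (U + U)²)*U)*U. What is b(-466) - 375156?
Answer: -375156 + 217156*√868629 ≈ 2.0201e+8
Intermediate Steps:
b(U) = U²*√(5 + 4*U²) (b(U) = (√(5 + (2*U)²)*U)*U = (√(5 + 4*U²)*U)*U = (U*√(5 + 4*U²))*U = U²*√(5 + 4*U²))
b(-466) - 375156 = (-466)²*√(5 + 4*(-466)²) - 375156 = 217156*√(5 + 4*217156) - 375156 = 217156*√(5 + 868624) - 375156 = 217156*√868629 - 375156 = -375156 + 217156*√868629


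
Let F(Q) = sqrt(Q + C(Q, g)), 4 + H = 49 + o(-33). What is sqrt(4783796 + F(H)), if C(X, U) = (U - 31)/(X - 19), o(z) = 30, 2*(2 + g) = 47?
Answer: sqrt(937624016 + 119*sqrt(203))/14 ≈ 2187.2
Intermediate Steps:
g = 43/2 (g = -2 + (1/2)*47 = -2 + 47/2 = 43/2 ≈ 21.500)
C(X, U) = (-31 + U)/(-19 + X)
H = 75 (H = -4 + (49 + 30) = -4 + 79 = 75)
F(Q) = sqrt(Q - 19/(2*(-19 + Q))) (F(Q) = sqrt(Q + (-31 + 43/2)/(-19 + Q)) = sqrt(Q - 19/2/(-19 + Q)) = sqrt(Q - 19/(2*(-19 + Q))))
sqrt(4783796 + F(H)) = sqrt(4783796 + sqrt(2)*sqrt(-19/(-19 + 75) + 2*75)/2) = sqrt(4783796 + sqrt(2)*sqrt(-19/56 + 150)/2) = sqrt(4783796 + sqrt(2)*sqrt(8381/56)/2) = sqrt(4783796 + sqrt(2)*(17*sqrt(406)/28)/2) = sqrt(4783796 + 17*sqrt(203)/28)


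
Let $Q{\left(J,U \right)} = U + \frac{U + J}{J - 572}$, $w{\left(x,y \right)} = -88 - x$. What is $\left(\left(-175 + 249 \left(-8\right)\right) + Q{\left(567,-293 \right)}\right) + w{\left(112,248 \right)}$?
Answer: $- \frac{13574}{5} \approx -2714.8$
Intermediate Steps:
$Q{\left(J,U \right)} = U + \frac{J + U}{-572 + J}$
$\left(\left(-175 + 249 \left(-8\right)\right) + Q{\left(567,-293 \right)}\right) + w{\left(112,248 \right)} = \left(\left(-175 + 249 \left(-8\right)\right) + \frac{567 - -167303 + 567 \left(-293\right)}{-572 + 567}\right) - 200 = \left(\left(-175 - 1992\right) + \frac{567 + 167303 - 166131}{-5}\right) - 200 = \left(-2167 - \frac{1739}{5}\right) - 200 = - \frac{12574}{5} - 200 = - \frac{13574}{5}$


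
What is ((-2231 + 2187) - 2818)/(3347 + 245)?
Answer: -1431/1796 ≈ -0.79677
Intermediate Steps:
((-2231 + 2187) - 2818)/(3347 + 245) = (-44 - 2818)/3592 = -2862*1/3592 = -1431/1796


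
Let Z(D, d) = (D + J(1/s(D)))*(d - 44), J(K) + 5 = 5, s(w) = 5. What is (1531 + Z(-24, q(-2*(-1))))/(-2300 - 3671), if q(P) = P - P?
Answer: -2587/5971 ≈ -0.43326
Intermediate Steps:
J(K) = 0 (J(K) = -5 + 5 = 0)
q(P) = 0
Z(D, d) = D*(-44 + d) (Z(D, d) = (D + 0)*(d - 44) = D*(-44 + d))
(1531 + Z(-24, q(-2*(-1))))/(-2300 - 3671) = (1531 - 24*(-44 + 0))/(-2300 - 3671) = (1531 - 24*(-44))/(-5971) = (1531 + 1056)*(-1/5971) = 2587*(-1/5971) = -2587/5971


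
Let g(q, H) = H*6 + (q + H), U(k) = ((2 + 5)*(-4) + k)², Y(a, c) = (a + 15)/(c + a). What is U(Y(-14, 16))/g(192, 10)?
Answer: 3025/1048 ≈ 2.8865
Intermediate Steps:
Y(a, c) = (15 + a)/(a + c)
U(k) = (-28 + k)² (U(k) = (7*(-4) + k)² = (-28 + k)²)
g(q, H) = q + 7*H (g(q, H) = 6*H + (H + q) = q + 7*H)
U(Y(-14, 16))/g(192, 10) = (-28 + (15 - 14)/(-14 + 16))²/(192 + 7*10) = (-28 + 1/2)²/(192 + 70) = (-28 + (½)*1)²/262 = (-28 + ½)²*(1/262) = (-55/2)²*(1/262) = (3025/4)*(1/262) = 3025/1048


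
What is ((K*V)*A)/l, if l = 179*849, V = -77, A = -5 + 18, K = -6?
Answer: 2002/50657 ≈ 0.039521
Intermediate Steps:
A = 13
l = 151971
((K*V)*A)/l = (-6*(-77)*13)/151971 = (462*13)*(1/151971) = 6006*(1/151971) = 2002/50657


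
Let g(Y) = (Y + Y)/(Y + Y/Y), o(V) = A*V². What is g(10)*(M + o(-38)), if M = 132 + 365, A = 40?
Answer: 1165140/11 ≈ 1.0592e+5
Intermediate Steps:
M = 497
o(V) = 40*V²
g(Y) = 2*Y/(1 + Y) (g(Y) = (2*Y)/(Y + 1) = (2*Y)/(1 + Y) = 2*Y/(1 + Y))
g(10)*(M + o(-38)) = (2*10/(1 + 10))*(497 + 40*(-38)²) = (2*10/11)*(497 + 40*1444) = (2*10*(1/11))*(497 + 57760) = (20/11)*58257 = 1165140/11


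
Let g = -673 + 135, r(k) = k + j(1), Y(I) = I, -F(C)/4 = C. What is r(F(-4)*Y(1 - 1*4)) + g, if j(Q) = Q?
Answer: -585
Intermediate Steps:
F(C) = -4*C
r(k) = 1 + k (r(k) = k + 1 = 1 + k)
g = -538
r(F(-4)*Y(1 - 1*4)) + g = (1 + (-4*(-4))*(1 - 1*4)) - 538 = (1 + 16*(1 - 4)) - 538 = (1 + 16*(-3)) - 538 = (1 - 48) - 538 = -47 - 538 = -585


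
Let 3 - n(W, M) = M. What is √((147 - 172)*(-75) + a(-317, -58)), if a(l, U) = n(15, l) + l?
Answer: √1878 ≈ 43.336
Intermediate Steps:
n(W, M) = 3 - M
a(l, U) = 3 (a(l, U) = (3 - l) + l = 3)
√((147 - 172)*(-75) + a(-317, -58)) = √((147 - 172)*(-75) + 3) = √(-25*(-75) + 3) = √(1875 + 3) = √1878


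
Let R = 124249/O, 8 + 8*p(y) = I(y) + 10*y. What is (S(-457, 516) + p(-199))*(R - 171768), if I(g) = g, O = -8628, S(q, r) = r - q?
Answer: -8280708095611/69024 ≈ -1.1997e+8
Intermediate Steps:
p(y) = -1 + 11*y/8 (p(y) = -1 + (y + 10*y)/8 = -1 + (11*y)/8 = -1 + 11*y/8)
R = -124249/8628 (R = 124249/(-8628) = 124249*(-1/8628) = -124249/8628 ≈ -14.401)
(S(-457, 516) + p(-199))*(R - 171768) = ((516 - 1*(-457)) + (-1 + (11/8)*(-199)))*(-124249/8628 - 171768) = ((516 + 457) + (-1 - 2189/8))*(-1482138553/8628) = (973 - 2197/8)*(-1482138553/8628) = (5587/8)*(-1482138553/8628) = -8280708095611/69024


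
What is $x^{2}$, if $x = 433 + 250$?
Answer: $466489$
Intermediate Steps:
$x = 683$
$x^{2} = 683^{2} = 466489$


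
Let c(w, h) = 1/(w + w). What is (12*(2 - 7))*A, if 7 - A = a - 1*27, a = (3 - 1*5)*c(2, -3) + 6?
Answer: -1710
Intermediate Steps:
c(w, h) = 1/(2*w)
a = 11/2 (a = (3 - 1*5)*((1/2)/2) + 6 = (3 - 5)*((1/2)*(1/2)) + 6 = -2*1/4 + 6 = -1/2 + 6 = 11/2 ≈ 5.5000)
A = 57/2 (A = 7 - (11/2 - 1*27) = 7 - (11/2 - 27) = 7 - 1*(-43/2) = 7 + 43/2 = 57/2 ≈ 28.500)
(12*(2 - 7))*A = (12*(2 - 7))*(57/2) = (12*(-5))*(57/2) = -60*57/2 = -1710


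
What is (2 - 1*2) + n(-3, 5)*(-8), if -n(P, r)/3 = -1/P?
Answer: 8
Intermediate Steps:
n(P, r) = 3/P (n(P, r) = -(-3)/P = 3/P)
(2 - 1*2) + n(-3, 5)*(-8) = (2 - 1*2) + (3/(-3))*(-8) = (2 - 2) + (3*(-1/3))*(-8) = 0 - 1*(-8) = 0 + 8 = 8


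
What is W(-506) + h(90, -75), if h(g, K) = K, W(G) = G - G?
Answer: -75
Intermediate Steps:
W(G) = 0
W(-506) + h(90, -75) = 0 - 75 = -75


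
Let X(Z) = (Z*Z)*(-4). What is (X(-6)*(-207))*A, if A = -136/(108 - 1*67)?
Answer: -4053888/41 ≈ -98875.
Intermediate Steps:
A = -136/41 (A = -136/(108 - 67) = -136/41 ≈ -3.3171)
X(Z) = -4*Z² (X(Z) = Z²*(-4) = -4*Z²)
(X(-6)*(-207))*A = (-4*(-6)²*(-207))*(-136/41) = (-4*36*(-207))*(-136/41) = -144*(-207)*(-136/41) = 29808*(-136/41) = -4053888/41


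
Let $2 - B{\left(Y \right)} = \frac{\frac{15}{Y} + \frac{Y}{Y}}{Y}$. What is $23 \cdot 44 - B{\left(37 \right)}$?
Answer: $\frac{1382742}{1369} \approx 1010.0$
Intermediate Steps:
$B{\left(Y \right)} = 2 - \frac{1 + \frac{15}{Y}}{Y}$ ($B{\left(Y \right)} = 2 - \frac{\frac{15}{Y} + \frac{Y}{Y}}{Y} = 2 - \frac{\frac{15}{Y} + 1}{Y} = 2 - \frac{1 + \frac{15}{Y}}{Y}$)
$23 \cdot 44 - B{\left(37 \right)} = 23 \cdot 44 - \left(2 - \frac{1}{37} - \frac{15}{1369}\right) = 1012 - \left(2 - \frac{1}{37} - \frac{15}{1369}\right) = 1012 - \frac{2686}{1369} = \frac{1382742}{1369}$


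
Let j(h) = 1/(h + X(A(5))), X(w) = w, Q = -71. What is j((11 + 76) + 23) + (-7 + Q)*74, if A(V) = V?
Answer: -663779/115 ≈ -5772.0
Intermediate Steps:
j(h) = 1/(5 + h) (j(h) = 1/(h + 5) = 1/(5 + h))
j((11 + 76) + 23) + (-7 + Q)*74 = 1/(5 + ((11 + 76) + 23)) + (-7 - 71)*74 = 1/(5 + (87 + 23)) - 78*74 = 1/(5 + 110) - 5772 = 1/115 - 5772 = -663779/115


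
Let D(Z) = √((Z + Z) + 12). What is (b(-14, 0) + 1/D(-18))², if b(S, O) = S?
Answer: (168 + I*√6)²/144 ≈ 195.96 + 5.7155*I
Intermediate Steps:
D(Z) = √(12 + 2*Z) (D(Z) = √(2*Z + 12) = √(12 + 2*Z))
(b(-14, 0) + 1/D(-18))² = (-14 + 1/(√(12 + 2*(-18))))² = (-14 + 1/(√(12 - 36)))² = (-14 + 1/(√(-24)))² = (-14 + 1/(2*I*√6))² = (-14 - I*√6/12)²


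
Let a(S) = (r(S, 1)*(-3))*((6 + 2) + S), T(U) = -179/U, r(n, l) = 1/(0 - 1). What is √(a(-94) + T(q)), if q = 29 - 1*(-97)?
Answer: I*√457618/42 ≈ 16.107*I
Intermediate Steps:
q = 126 (q = 29 + 97 = 126)
r(n, l) = -1 (r(n, l) = 1/(-1) = -1)
a(S) = 24 + 3*S (a(S) = (-1*(-3))*((6 + 2) + S) = 3*(8 + S) = 24 + 3*S)
√(a(-94) + T(q)) = √((24 + 3*(-94)) - 179/126) = √((24 - 282) - 179*1/126) = √(-258 - 179/126) = √(-32687/126) = I*√457618/42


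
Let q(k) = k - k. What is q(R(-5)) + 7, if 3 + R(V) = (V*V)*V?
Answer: 7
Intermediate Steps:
R(V) = -3 + V³ (R(V) = -3 + (V*V)*V = -3 + V²*V = -3 + V³)
q(k) = 0
q(R(-5)) + 7 = 0 + 7 = 7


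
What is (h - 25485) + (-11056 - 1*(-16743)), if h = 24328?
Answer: 4530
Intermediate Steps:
(h - 25485) + (-11056 - 1*(-16743)) = (24328 - 25485) + (-11056 - 1*(-16743)) = -1157 + (-11056 + 16743) = -1157 + 5687 = 4530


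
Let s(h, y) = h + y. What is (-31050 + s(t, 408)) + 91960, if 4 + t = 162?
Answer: 61476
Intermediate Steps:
t = 158 (t = -4 + 162 = 158)
(-31050 + s(t, 408)) + 91960 = (-31050 + (158 + 408)) + 91960 = (-31050 + 566) + 91960 = -30484 + 91960 = 61476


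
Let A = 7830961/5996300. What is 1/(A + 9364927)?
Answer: 5996300/56154919601061 ≈ 1.0678e-7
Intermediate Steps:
A = 7830961/5996300 (A = 7830961*(1/5996300) = 7830961/5996300 ≈ 1.3060)
1/(A + 9364927) = 1/(7830961/5996300 + 9364927) = 1/(56154919601061/5996300) = 5996300/56154919601061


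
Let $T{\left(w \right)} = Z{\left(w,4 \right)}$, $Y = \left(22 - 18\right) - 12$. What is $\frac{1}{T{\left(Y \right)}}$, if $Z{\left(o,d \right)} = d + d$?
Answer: $\frac{1}{8} \approx 0.125$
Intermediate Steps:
$Z{\left(o,d \right)} = 2 d$
$Y = -8$ ($Y = 4 - 12 = -8$)
$T{\left(w \right)} = 8$ ($T{\left(w \right)} = 2 \cdot 4 = 8$)
$\frac{1}{T{\left(Y \right)}} = \frac{1}{8}$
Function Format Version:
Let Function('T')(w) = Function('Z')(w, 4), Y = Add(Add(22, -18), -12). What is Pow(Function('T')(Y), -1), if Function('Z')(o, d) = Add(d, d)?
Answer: Rational(1, 8) ≈ 0.12500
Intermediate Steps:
Function('Z')(o, d) = Mul(2, d)
Y = -8 (Y = Add(4, -12) = -8)
Function('T')(w) = 8 (Function('T')(w) = Mul(2, 4) = 8)
Pow(Function('T')(Y), -1) = Pow(8, -1) = Rational(1, 8)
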